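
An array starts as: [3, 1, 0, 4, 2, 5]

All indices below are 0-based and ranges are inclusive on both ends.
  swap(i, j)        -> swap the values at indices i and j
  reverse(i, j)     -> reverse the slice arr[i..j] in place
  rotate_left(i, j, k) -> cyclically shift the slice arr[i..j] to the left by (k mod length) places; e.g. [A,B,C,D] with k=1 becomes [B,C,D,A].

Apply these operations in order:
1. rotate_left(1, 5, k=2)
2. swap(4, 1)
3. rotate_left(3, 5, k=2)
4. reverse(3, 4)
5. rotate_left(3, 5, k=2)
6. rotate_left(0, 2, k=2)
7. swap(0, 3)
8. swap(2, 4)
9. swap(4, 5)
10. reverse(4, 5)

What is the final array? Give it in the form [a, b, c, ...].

After 1 (rotate_left(1, 5, k=2)): [3, 4, 2, 5, 1, 0]
After 2 (swap(4, 1)): [3, 1, 2, 5, 4, 0]
After 3 (rotate_left(3, 5, k=2)): [3, 1, 2, 0, 5, 4]
After 4 (reverse(3, 4)): [3, 1, 2, 5, 0, 4]
After 5 (rotate_left(3, 5, k=2)): [3, 1, 2, 4, 5, 0]
After 6 (rotate_left(0, 2, k=2)): [2, 3, 1, 4, 5, 0]
After 7 (swap(0, 3)): [4, 3, 1, 2, 5, 0]
After 8 (swap(2, 4)): [4, 3, 5, 2, 1, 0]
After 9 (swap(4, 5)): [4, 3, 5, 2, 0, 1]
After 10 (reverse(4, 5)): [4, 3, 5, 2, 1, 0]

Answer: [4, 3, 5, 2, 1, 0]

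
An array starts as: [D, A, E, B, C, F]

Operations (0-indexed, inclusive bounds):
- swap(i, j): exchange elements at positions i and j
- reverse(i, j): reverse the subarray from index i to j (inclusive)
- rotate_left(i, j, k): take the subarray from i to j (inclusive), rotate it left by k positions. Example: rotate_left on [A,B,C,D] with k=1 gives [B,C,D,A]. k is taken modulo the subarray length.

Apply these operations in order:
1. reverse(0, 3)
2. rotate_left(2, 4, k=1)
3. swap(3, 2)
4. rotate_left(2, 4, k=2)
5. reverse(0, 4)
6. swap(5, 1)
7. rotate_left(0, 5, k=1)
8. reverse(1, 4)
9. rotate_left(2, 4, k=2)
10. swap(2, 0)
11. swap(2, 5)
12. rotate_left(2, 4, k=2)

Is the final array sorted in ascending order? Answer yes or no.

Answer: no

Derivation:
After 1 (reverse(0, 3)): [B, E, A, D, C, F]
After 2 (rotate_left(2, 4, k=1)): [B, E, D, C, A, F]
After 3 (swap(3, 2)): [B, E, C, D, A, F]
After 4 (rotate_left(2, 4, k=2)): [B, E, A, C, D, F]
After 5 (reverse(0, 4)): [D, C, A, E, B, F]
After 6 (swap(5, 1)): [D, F, A, E, B, C]
After 7 (rotate_left(0, 5, k=1)): [F, A, E, B, C, D]
After 8 (reverse(1, 4)): [F, C, B, E, A, D]
After 9 (rotate_left(2, 4, k=2)): [F, C, A, B, E, D]
After 10 (swap(2, 0)): [A, C, F, B, E, D]
After 11 (swap(2, 5)): [A, C, D, B, E, F]
After 12 (rotate_left(2, 4, k=2)): [A, C, E, D, B, F]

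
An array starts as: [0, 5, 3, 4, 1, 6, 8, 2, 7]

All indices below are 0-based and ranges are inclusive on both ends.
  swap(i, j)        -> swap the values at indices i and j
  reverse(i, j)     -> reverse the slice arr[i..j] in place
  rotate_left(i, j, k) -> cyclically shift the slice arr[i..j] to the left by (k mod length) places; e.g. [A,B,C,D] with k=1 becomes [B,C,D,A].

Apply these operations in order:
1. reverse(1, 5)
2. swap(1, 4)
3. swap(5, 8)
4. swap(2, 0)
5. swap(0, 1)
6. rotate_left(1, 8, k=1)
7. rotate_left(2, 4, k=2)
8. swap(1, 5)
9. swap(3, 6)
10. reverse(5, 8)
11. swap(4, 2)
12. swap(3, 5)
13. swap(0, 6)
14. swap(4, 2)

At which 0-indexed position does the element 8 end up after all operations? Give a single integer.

Answer: 1

Derivation:
After 1 (reverse(1, 5)): [0, 6, 1, 4, 3, 5, 8, 2, 7]
After 2 (swap(1, 4)): [0, 3, 1, 4, 6, 5, 8, 2, 7]
After 3 (swap(5, 8)): [0, 3, 1, 4, 6, 7, 8, 2, 5]
After 4 (swap(2, 0)): [1, 3, 0, 4, 6, 7, 8, 2, 5]
After 5 (swap(0, 1)): [3, 1, 0, 4, 6, 7, 8, 2, 5]
After 6 (rotate_left(1, 8, k=1)): [3, 0, 4, 6, 7, 8, 2, 5, 1]
After 7 (rotate_left(2, 4, k=2)): [3, 0, 7, 4, 6, 8, 2, 5, 1]
After 8 (swap(1, 5)): [3, 8, 7, 4, 6, 0, 2, 5, 1]
After 9 (swap(3, 6)): [3, 8, 7, 2, 6, 0, 4, 5, 1]
After 10 (reverse(5, 8)): [3, 8, 7, 2, 6, 1, 5, 4, 0]
After 11 (swap(4, 2)): [3, 8, 6, 2, 7, 1, 5, 4, 0]
After 12 (swap(3, 5)): [3, 8, 6, 1, 7, 2, 5, 4, 0]
After 13 (swap(0, 6)): [5, 8, 6, 1, 7, 2, 3, 4, 0]
After 14 (swap(4, 2)): [5, 8, 7, 1, 6, 2, 3, 4, 0]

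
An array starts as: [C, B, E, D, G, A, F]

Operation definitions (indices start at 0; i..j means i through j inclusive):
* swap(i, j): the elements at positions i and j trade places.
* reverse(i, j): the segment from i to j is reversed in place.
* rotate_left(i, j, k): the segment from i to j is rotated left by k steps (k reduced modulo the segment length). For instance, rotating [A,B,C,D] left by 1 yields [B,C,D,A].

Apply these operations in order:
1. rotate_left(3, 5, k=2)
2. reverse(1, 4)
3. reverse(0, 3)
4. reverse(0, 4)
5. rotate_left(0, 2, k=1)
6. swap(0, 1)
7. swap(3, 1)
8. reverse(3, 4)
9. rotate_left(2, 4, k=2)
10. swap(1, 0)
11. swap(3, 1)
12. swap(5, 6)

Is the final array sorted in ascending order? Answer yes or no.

Answer: yes

Derivation:
After 1 (rotate_left(3, 5, k=2)): [C, B, E, A, D, G, F]
After 2 (reverse(1, 4)): [C, D, A, E, B, G, F]
After 3 (reverse(0, 3)): [E, A, D, C, B, G, F]
After 4 (reverse(0, 4)): [B, C, D, A, E, G, F]
After 5 (rotate_left(0, 2, k=1)): [C, D, B, A, E, G, F]
After 6 (swap(0, 1)): [D, C, B, A, E, G, F]
After 7 (swap(3, 1)): [D, A, B, C, E, G, F]
After 8 (reverse(3, 4)): [D, A, B, E, C, G, F]
After 9 (rotate_left(2, 4, k=2)): [D, A, C, B, E, G, F]
After 10 (swap(1, 0)): [A, D, C, B, E, G, F]
After 11 (swap(3, 1)): [A, B, C, D, E, G, F]
After 12 (swap(5, 6)): [A, B, C, D, E, F, G]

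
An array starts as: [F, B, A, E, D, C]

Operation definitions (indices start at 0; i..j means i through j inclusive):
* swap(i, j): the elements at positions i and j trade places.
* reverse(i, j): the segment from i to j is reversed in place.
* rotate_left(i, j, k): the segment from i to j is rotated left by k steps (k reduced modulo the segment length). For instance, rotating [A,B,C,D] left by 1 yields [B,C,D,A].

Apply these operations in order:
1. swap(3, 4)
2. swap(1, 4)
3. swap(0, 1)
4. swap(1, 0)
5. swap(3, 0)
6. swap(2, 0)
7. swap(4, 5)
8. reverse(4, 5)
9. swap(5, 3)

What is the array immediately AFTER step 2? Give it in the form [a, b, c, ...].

Answer: [F, E, A, D, B, C]

Derivation:
After 1 (swap(3, 4)): [F, B, A, D, E, C]
After 2 (swap(1, 4)): [F, E, A, D, B, C]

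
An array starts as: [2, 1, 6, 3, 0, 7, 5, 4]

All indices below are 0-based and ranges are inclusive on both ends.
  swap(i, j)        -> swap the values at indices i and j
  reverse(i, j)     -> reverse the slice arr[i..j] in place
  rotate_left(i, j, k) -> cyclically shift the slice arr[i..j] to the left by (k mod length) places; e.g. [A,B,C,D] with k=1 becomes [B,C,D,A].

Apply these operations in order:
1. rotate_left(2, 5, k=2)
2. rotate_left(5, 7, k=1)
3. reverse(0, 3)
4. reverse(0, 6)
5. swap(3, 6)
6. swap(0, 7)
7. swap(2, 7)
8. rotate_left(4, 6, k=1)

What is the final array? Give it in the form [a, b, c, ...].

Answer: [3, 5, 4, 7, 0, 2, 1, 6]

Derivation:
After 1 (rotate_left(2, 5, k=2)): [2, 1, 0, 7, 6, 3, 5, 4]
After 2 (rotate_left(5, 7, k=1)): [2, 1, 0, 7, 6, 5, 4, 3]
After 3 (reverse(0, 3)): [7, 0, 1, 2, 6, 5, 4, 3]
After 4 (reverse(0, 6)): [4, 5, 6, 2, 1, 0, 7, 3]
After 5 (swap(3, 6)): [4, 5, 6, 7, 1, 0, 2, 3]
After 6 (swap(0, 7)): [3, 5, 6, 7, 1, 0, 2, 4]
After 7 (swap(2, 7)): [3, 5, 4, 7, 1, 0, 2, 6]
After 8 (rotate_left(4, 6, k=1)): [3, 5, 4, 7, 0, 2, 1, 6]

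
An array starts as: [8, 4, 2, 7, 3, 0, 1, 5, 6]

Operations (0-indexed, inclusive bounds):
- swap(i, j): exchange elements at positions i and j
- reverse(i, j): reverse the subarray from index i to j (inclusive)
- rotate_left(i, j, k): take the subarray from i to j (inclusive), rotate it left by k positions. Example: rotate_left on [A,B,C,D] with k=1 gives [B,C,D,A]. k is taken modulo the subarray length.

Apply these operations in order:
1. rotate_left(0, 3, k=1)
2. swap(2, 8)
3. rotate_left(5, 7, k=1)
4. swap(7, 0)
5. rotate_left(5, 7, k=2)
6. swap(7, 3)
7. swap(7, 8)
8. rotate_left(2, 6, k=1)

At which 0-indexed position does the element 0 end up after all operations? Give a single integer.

Answer: 0

Derivation:
After 1 (rotate_left(0, 3, k=1)): [4, 2, 7, 8, 3, 0, 1, 5, 6]
After 2 (swap(2, 8)): [4, 2, 6, 8, 3, 0, 1, 5, 7]
After 3 (rotate_left(5, 7, k=1)): [4, 2, 6, 8, 3, 1, 5, 0, 7]
After 4 (swap(7, 0)): [0, 2, 6, 8, 3, 1, 5, 4, 7]
After 5 (rotate_left(5, 7, k=2)): [0, 2, 6, 8, 3, 4, 1, 5, 7]
After 6 (swap(7, 3)): [0, 2, 6, 5, 3, 4, 1, 8, 7]
After 7 (swap(7, 8)): [0, 2, 6, 5, 3, 4, 1, 7, 8]
After 8 (rotate_left(2, 6, k=1)): [0, 2, 5, 3, 4, 1, 6, 7, 8]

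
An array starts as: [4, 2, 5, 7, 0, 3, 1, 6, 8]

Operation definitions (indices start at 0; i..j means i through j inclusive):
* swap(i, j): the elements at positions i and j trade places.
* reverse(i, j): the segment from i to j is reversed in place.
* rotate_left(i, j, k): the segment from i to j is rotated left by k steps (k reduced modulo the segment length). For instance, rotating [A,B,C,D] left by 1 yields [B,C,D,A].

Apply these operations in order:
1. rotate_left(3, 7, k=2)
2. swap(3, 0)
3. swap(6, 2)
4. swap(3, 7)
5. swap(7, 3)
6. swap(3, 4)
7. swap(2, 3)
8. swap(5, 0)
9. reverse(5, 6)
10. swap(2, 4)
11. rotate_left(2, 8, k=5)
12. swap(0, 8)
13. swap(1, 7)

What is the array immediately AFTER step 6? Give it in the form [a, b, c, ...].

After 1 (rotate_left(3, 7, k=2)): [4, 2, 5, 3, 1, 6, 7, 0, 8]
After 2 (swap(3, 0)): [3, 2, 5, 4, 1, 6, 7, 0, 8]
After 3 (swap(6, 2)): [3, 2, 7, 4, 1, 6, 5, 0, 8]
After 4 (swap(3, 7)): [3, 2, 7, 0, 1, 6, 5, 4, 8]
After 5 (swap(7, 3)): [3, 2, 7, 4, 1, 6, 5, 0, 8]
After 6 (swap(3, 4)): [3, 2, 7, 1, 4, 6, 5, 0, 8]

Answer: [3, 2, 7, 1, 4, 6, 5, 0, 8]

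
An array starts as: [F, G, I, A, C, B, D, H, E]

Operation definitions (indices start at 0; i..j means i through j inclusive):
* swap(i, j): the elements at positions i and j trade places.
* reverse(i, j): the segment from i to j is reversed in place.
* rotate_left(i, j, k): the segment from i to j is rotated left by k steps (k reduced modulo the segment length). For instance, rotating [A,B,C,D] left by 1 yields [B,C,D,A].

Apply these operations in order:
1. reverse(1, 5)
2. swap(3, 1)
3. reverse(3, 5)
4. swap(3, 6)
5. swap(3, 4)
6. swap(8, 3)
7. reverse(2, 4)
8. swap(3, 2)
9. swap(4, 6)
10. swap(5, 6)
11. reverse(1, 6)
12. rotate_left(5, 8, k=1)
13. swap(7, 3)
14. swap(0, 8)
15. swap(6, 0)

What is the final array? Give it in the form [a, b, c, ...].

Answer: [H, B, C, I, D, A, E, G, F]

Derivation:
After 1 (reverse(1, 5)): [F, B, C, A, I, G, D, H, E]
After 2 (swap(3, 1)): [F, A, C, B, I, G, D, H, E]
After 3 (reverse(3, 5)): [F, A, C, G, I, B, D, H, E]
After 4 (swap(3, 6)): [F, A, C, D, I, B, G, H, E]
After 5 (swap(3, 4)): [F, A, C, I, D, B, G, H, E]
After 6 (swap(8, 3)): [F, A, C, E, D, B, G, H, I]
After 7 (reverse(2, 4)): [F, A, D, E, C, B, G, H, I]
After 8 (swap(3, 2)): [F, A, E, D, C, B, G, H, I]
After 9 (swap(4, 6)): [F, A, E, D, G, B, C, H, I]
After 10 (swap(5, 6)): [F, A, E, D, G, C, B, H, I]
After 11 (reverse(1, 6)): [F, B, C, G, D, E, A, H, I]
After 12 (rotate_left(5, 8, k=1)): [F, B, C, G, D, A, H, I, E]
After 13 (swap(7, 3)): [F, B, C, I, D, A, H, G, E]
After 14 (swap(0, 8)): [E, B, C, I, D, A, H, G, F]
After 15 (swap(6, 0)): [H, B, C, I, D, A, E, G, F]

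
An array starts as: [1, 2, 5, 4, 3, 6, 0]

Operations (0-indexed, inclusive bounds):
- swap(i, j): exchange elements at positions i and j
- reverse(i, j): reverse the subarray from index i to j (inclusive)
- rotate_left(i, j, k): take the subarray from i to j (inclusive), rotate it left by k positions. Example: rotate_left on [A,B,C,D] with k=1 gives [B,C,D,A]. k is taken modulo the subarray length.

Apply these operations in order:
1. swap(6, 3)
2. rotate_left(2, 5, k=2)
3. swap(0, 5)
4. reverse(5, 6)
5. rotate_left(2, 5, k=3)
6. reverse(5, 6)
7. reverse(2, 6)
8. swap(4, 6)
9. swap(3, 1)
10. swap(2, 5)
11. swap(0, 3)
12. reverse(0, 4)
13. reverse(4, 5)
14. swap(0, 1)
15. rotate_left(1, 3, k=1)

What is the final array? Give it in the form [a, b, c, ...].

Answer: [0, 3, 1, 4, 5, 2, 6]

Derivation:
After 1 (swap(6, 3)): [1, 2, 5, 0, 3, 6, 4]
After 2 (rotate_left(2, 5, k=2)): [1, 2, 3, 6, 5, 0, 4]
After 3 (swap(0, 5)): [0, 2, 3, 6, 5, 1, 4]
After 4 (reverse(5, 6)): [0, 2, 3, 6, 5, 4, 1]
After 5 (rotate_left(2, 5, k=3)): [0, 2, 4, 3, 6, 5, 1]
After 6 (reverse(5, 6)): [0, 2, 4, 3, 6, 1, 5]
After 7 (reverse(2, 6)): [0, 2, 5, 1, 6, 3, 4]
After 8 (swap(4, 6)): [0, 2, 5, 1, 4, 3, 6]
After 9 (swap(3, 1)): [0, 1, 5, 2, 4, 3, 6]
After 10 (swap(2, 5)): [0, 1, 3, 2, 4, 5, 6]
After 11 (swap(0, 3)): [2, 1, 3, 0, 4, 5, 6]
After 12 (reverse(0, 4)): [4, 0, 3, 1, 2, 5, 6]
After 13 (reverse(4, 5)): [4, 0, 3, 1, 5, 2, 6]
After 14 (swap(0, 1)): [0, 4, 3, 1, 5, 2, 6]
After 15 (rotate_left(1, 3, k=1)): [0, 3, 1, 4, 5, 2, 6]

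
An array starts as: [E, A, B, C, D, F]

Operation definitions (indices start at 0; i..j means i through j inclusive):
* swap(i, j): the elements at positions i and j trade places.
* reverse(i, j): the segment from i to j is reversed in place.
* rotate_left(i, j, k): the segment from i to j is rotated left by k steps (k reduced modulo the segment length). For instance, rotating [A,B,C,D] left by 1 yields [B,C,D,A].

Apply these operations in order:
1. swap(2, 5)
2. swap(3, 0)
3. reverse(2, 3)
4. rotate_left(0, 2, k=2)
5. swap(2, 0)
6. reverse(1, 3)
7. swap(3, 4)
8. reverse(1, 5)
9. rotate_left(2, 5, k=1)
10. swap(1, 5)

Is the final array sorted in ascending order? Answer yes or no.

After 1 (swap(2, 5)): [E, A, F, C, D, B]
After 2 (swap(3, 0)): [C, A, F, E, D, B]
After 3 (reverse(2, 3)): [C, A, E, F, D, B]
After 4 (rotate_left(0, 2, k=2)): [E, C, A, F, D, B]
After 5 (swap(2, 0)): [A, C, E, F, D, B]
After 6 (reverse(1, 3)): [A, F, E, C, D, B]
After 7 (swap(3, 4)): [A, F, E, D, C, B]
After 8 (reverse(1, 5)): [A, B, C, D, E, F]
After 9 (rotate_left(2, 5, k=1)): [A, B, D, E, F, C]
After 10 (swap(1, 5)): [A, C, D, E, F, B]

Answer: no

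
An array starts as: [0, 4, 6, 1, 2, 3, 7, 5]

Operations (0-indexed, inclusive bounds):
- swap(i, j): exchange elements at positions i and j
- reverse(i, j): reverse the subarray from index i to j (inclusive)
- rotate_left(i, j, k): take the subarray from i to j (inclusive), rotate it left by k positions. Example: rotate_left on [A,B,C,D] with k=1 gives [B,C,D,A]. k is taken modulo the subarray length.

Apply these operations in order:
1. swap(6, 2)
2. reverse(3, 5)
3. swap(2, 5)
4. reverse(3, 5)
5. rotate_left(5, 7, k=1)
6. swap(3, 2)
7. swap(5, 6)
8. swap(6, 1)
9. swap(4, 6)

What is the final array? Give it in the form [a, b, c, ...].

Answer: [0, 6, 7, 1, 4, 5, 2, 3]

Derivation:
After 1 (swap(6, 2)): [0, 4, 7, 1, 2, 3, 6, 5]
After 2 (reverse(3, 5)): [0, 4, 7, 3, 2, 1, 6, 5]
After 3 (swap(2, 5)): [0, 4, 1, 3, 2, 7, 6, 5]
After 4 (reverse(3, 5)): [0, 4, 1, 7, 2, 3, 6, 5]
After 5 (rotate_left(5, 7, k=1)): [0, 4, 1, 7, 2, 6, 5, 3]
After 6 (swap(3, 2)): [0, 4, 7, 1, 2, 6, 5, 3]
After 7 (swap(5, 6)): [0, 4, 7, 1, 2, 5, 6, 3]
After 8 (swap(6, 1)): [0, 6, 7, 1, 2, 5, 4, 3]
After 9 (swap(4, 6)): [0, 6, 7, 1, 4, 5, 2, 3]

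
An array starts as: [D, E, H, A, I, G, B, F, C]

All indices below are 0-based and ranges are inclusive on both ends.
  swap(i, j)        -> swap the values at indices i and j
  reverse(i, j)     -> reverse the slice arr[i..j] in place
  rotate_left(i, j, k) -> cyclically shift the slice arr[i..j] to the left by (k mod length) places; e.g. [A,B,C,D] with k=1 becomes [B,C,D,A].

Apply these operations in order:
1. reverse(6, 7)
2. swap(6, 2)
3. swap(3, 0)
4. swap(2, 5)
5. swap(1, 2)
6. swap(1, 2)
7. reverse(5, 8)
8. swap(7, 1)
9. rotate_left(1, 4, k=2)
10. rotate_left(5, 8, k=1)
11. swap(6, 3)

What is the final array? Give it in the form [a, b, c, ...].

Answer: [A, D, I, E, G, B, H, F, C]

Derivation:
After 1 (reverse(6, 7)): [D, E, H, A, I, G, F, B, C]
After 2 (swap(6, 2)): [D, E, F, A, I, G, H, B, C]
After 3 (swap(3, 0)): [A, E, F, D, I, G, H, B, C]
After 4 (swap(2, 5)): [A, E, G, D, I, F, H, B, C]
After 5 (swap(1, 2)): [A, G, E, D, I, F, H, B, C]
After 6 (swap(1, 2)): [A, E, G, D, I, F, H, B, C]
After 7 (reverse(5, 8)): [A, E, G, D, I, C, B, H, F]
After 8 (swap(7, 1)): [A, H, G, D, I, C, B, E, F]
After 9 (rotate_left(1, 4, k=2)): [A, D, I, H, G, C, B, E, F]
After 10 (rotate_left(5, 8, k=1)): [A, D, I, H, G, B, E, F, C]
After 11 (swap(6, 3)): [A, D, I, E, G, B, H, F, C]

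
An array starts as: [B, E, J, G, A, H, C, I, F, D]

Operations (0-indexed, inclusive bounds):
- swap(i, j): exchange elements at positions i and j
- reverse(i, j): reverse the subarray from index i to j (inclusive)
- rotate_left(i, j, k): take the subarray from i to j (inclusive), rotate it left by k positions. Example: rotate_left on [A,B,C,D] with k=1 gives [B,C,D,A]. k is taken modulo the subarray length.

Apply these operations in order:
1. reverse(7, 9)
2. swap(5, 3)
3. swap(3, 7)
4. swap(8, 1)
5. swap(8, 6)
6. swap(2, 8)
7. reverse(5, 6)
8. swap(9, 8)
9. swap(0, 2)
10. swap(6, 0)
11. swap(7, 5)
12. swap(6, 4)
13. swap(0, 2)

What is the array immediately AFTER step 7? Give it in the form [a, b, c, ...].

Answer: [B, F, C, D, A, E, G, H, J, I]

Derivation:
After 1 (reverse(7, 9)): [B, E, J, G, A, H, C, D, F, I]
After 2 (swap(5, 3)): [B, E, J, H, A, G, C, D, F, I]
After 3 (swap(3, 7)): [B, E, J, D, A, G, C, H, F, I]
After 4 (swap(8, 1)): [B, F, J, D, A, G, C, H, E, I]
After 5 (swap(8, 6)): [B, F, J, D, A, G, E, H, C, I]
After 6 (swap(2, 8)): [B, F, C, D, A, G, E, H, J, I]
After 7 (reverse(5, 6)): [B, F, C, D, A, E, G, H, J, I]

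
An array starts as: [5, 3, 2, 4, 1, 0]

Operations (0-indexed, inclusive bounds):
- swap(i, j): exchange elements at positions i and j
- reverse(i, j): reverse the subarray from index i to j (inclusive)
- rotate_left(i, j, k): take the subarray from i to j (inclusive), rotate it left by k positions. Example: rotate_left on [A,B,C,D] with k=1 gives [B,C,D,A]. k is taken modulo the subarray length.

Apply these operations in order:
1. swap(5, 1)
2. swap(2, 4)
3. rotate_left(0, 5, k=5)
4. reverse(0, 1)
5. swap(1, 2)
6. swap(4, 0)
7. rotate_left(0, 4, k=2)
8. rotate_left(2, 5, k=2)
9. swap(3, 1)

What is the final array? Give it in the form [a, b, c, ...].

Answer: [3, 2, 0, 1, 5, 4]

Derivation:
After 1 (swap(5, 1)): [5, 0, 2, 4, 1, 3]
After 2 (swap(2, 4)): [5, 0, 1, 4, 2, 3]
After 3 (rotate_left(0, 5, k=5)): [3, 5, 0, 1, 4, 2]
After 4 (reverse(0, 1)): [5, 3, 0, 1, 4, 2]
After 5 (swap(1, 2)): [5, 0, 3, 1, 4, 2]
After 6 (swap(4, 0)): [4, 0, 3, 1, 5, 2]
After 7 (rotate_left(0, 4, k=2)): [3, 1, 5, 4, 0, 2]
After 8 (rotate_left(2, 5, k=2)): [3, 1, 0, 2, 5, 4]
After 9 (swap(3, 1)): [3, 2, 0, 1, 5, 4]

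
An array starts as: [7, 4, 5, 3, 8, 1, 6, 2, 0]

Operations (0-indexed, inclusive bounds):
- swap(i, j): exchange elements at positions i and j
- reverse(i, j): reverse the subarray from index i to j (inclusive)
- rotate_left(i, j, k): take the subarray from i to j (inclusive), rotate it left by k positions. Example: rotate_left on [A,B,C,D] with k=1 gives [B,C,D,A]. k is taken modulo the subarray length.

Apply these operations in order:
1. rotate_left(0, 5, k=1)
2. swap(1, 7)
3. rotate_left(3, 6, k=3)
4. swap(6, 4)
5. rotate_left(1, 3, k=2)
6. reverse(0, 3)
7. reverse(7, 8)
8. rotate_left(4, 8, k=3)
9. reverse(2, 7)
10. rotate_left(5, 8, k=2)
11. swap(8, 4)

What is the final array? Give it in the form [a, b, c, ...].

Answer: [3, 2, 1, 7, 4, 6, 8, 0, 5]

Derivation:
After 1 (rotate_left(0, 5, k=1)): [4, 5, 3, 8, 1, 7, 6, 2, 0]
After 2 (swap(1, 7)): [4, 2, 3, 8, 1, 7, 6, 5, 0]
After 3 (rotate_left(3, 6, k=3)): [4, 2, 3, 6, 8, 1, 7, 5, 0]
After 4 (swap(6, 4)): [4, 2, 3, 6, 7, 1, 8, 5, 0]
After 5 (rotate_left(1, 3, k=2)): [4, 6, 2, 3, 7, 1, 8, 5, 0]
After 6 (reverse(0, 3)): [3, 2, 6, 4, 7, 1, 8, 5, 0]
After 7 (reverse(7, 8)): [3, 2, 6, 4, 7, 1, 8, 0, 5]
After 8 (rotate_left(4, 8, k=3)): [3, 2, 6, 4, 0, 5, 7, 1, 8]
After 9 (reverse(2, 7)): [3, 2, 1, 7, 5, 0, 4, 6, 8]
After 10 (rotate_left(5, 8, k=2)): [3, 2, 1, 7, 5, 6, 8, 0, 4]
After 11 (swap(8, 4)): [3, 2, 1, 7, 4, 6, 8, 0, 5]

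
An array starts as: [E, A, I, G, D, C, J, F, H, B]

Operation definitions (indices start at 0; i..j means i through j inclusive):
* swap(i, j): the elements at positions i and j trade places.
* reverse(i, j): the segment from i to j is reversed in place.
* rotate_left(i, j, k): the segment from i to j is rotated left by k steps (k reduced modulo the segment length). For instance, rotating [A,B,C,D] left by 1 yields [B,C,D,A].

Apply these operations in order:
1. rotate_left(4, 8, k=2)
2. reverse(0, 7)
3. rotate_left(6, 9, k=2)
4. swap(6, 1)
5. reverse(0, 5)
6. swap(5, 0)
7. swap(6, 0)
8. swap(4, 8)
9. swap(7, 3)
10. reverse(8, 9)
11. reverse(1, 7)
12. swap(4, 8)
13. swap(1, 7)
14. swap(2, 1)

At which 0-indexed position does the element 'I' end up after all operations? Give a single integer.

Answer: 3

Derivation:
After 1 (rotate_left(4, 8, k=2)): [E, A, I, G, J, F, H, D, C, B]
After 2 (reverse(0, 7)): [D, H, F, J, G, I, A, E, C, B]
After 3 (rotate_left(6, 9, k=2)): [D, H, F, J, G, I, C, B, A, E]
After 4 (swap(6, 1)): [D, C, F, J, G, I, H, B, A, E]
After 5 (reverse(0, 5)): [I, G, J, F, C, D, H, B, A, E]
After 6 (swap(5, 0)): [D, G, J, F, C, I, H, B, A, E]
After 7 (swap(6, 0)): [H, G, J, F, C, I, D, B, A, E]
After 8 (swap(4, 8)): [H, G, J, F, A, I, D, B, C, E]
After 9 (swap(7, 3)): [H, G, J, B, A, I, D, F, C, E]
After 10 (reverse(8, 9)): [H, G, J, B, A, I, D, F, E, C]
After 11 (reverse(1, 7)): [H, F, D, I, A, B, J, G, E, C]
After 12 (swap(4, 8)): [H, F, D, I, E, B, J, G, A, C]
After 13 (swap(1, 7)): [H, G, D, I, E, B, J, F, A, C]
After 14 (swap(2, 1)): [H, D, G, I, E, B, J, F, A, C]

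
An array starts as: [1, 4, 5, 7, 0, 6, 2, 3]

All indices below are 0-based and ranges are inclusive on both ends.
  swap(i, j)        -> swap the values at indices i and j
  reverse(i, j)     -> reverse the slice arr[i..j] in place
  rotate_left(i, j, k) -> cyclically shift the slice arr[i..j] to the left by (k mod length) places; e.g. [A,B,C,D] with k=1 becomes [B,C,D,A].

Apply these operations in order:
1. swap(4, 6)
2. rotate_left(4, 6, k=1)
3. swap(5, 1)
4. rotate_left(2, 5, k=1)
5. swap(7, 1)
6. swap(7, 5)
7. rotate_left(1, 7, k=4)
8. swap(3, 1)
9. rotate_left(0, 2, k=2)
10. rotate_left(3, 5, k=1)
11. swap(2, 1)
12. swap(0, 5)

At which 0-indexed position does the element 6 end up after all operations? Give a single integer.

After 1 (swap(4, 6)): [1, 4, 5, 7, 2, 6, 0, 3]
After 2 (rotate_left(4, 6, k=1)): [1, 4, 5, 7, 6, 0, 2, 3]
After 3 (swap(5, 1)): [1, 0, 5, 7, 6, 4, 2, 3]
After 4 (rotate_left(2, 5, k=1)): [1, 0, 7, 6, 4, 5, 2, 3]
After 5 (swap(7, 1)): [1, 3, 7, 6, 4, 5, 2, 0]
After 6 (swap(7, 5)): [1, 3, 7, 6, 4, 0, 2, 5]
After 7 (rotate_left(1, 7, k=4)): [1, 0, 2, 5, 3, 7, 6, 4]
After 8 (swap(3, 1)): [1, 5, 2, 0, 3, 7, 6, 4]
After 9 (rotate_left(0, 2, k=2)): [2, 1, 5, 0, 3, 7, 6, 4]
After 10 (rotate_left(3, 5, k=1)): [2, 1, 5, 3, 7, 0, 6, 4]
After 11 (swap(2, 1)): [2, 5, 1, 3, 7, 0, 6, 4]
After 12 (swap(0, 5)): [0, 5, 1, 3, 7, 2, 6, 4]

Answer: 6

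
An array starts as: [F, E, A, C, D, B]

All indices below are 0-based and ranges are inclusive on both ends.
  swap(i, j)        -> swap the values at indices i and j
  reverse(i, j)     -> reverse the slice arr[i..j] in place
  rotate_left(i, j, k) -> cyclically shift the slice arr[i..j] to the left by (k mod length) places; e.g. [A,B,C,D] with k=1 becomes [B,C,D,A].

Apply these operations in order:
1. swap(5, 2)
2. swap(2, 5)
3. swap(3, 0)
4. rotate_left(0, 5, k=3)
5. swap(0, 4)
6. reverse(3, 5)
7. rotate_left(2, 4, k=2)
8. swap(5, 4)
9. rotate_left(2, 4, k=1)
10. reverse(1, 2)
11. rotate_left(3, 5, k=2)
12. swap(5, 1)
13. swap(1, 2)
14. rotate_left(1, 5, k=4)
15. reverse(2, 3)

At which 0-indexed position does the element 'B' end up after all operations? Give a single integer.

After 1 (swap(5, 2)): [F, E, B, C, D, A]
After 2 (swap(2, 5)): [F, E, A, C, D, B]
After 3 (swap(3, 0)): [C, E, A, F, D, B]
After 4 (rotate_left(0, 5, k=3)): [F, D, B, C, E, A]
After 5 (swap(0, 4)): [E, D, B, C, F, A]
After 6 (reverse(3, 5)): [E, D, B, A, F, C]
After 7 (rotate_left(2, 4, k=2)): [E, D, F, B, A, C]
After 8 (swap(5, 4)): [E, D, F, B, C, A]
After 9 (rotate_left(2, 4, k=1)): [E, D, B, C, F, A]
After 10 (reverse(1, 2)): [E, B, D, C, F, A]
After 11 (rotate_left(3, 5, k=2)): [E, B, D, A, C, F]
After 12 (swap(5, 1)): [E, F, D, A, C, B]
After 13 (swap(1, 2)): [E, D, F, A, C, B]
After 14 (rotate_left(1, 5, k=4)): [E, B, D, F, A, C]
After 15 (reverse(2, 3)): [E, B, F, D, A, C]

Answer: 1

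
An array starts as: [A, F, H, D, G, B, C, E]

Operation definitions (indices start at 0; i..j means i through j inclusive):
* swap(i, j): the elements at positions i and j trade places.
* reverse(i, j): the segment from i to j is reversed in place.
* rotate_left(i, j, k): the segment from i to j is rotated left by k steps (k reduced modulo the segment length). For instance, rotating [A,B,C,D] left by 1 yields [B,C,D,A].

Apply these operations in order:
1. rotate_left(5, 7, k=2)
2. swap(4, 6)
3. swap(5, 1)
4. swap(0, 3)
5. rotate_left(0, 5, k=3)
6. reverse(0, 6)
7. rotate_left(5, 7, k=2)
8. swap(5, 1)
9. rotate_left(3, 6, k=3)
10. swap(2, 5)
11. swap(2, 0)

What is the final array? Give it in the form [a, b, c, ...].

After 1 (rotate_left(5, 7, k=2)): [A, F, H, D, G, E, B, C]
After 2 (swap(4, 6)): [A, F, H, D, B, E, G, C]
After 3 (swap(5, 1)): [A, E, H, D, B, F, G, C]
After 4 (swap(0, 3)): [D, E, H, A, B, F, G, C]
After 5 (rotate_left(0, 5, k=3)): [A, B, F, D, E, H, G, C]
After 6 (reverse(0, 6)): [G, H, E, D, F, B, A, C]
After 7 (rotate_left(5, 7, k=2)): [G, H, E, D, F, C, B, A]
After 8 (swap(5, 1)): [G, C, E, D, F, H, B, A]
After 9 (rotate_left(3, 6, k=3)): [G, C, E, B, D, F, H, A]
After 10 (swap(2, 5)): [G, C, F, B, D, E, H, A]
After 11 (swap(2, 0)): [F, C, G, B, D, E, H, A]

Answer: [F, C, G, B, D, E, H, A]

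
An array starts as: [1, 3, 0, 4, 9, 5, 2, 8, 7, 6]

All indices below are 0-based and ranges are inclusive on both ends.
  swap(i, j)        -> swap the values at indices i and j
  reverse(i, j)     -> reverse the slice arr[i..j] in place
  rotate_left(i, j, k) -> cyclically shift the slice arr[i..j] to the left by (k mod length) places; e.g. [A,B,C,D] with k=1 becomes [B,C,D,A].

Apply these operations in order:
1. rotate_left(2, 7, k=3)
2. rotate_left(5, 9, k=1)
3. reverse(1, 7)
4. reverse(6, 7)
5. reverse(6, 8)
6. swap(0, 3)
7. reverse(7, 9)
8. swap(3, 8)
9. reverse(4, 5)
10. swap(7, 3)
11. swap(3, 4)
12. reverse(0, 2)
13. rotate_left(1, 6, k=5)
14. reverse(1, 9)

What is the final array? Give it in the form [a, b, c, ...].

Answer: [9, 5, 1, 3, 8, 0, 2, 4, 7, 6]

Derivation:
After 1 (rotate_left(2, 7, k=3)): [1, 3, 5, 2, 8, 0, 4, 9, 7, 6]
After 2 (rotate_left(5, 9, k=1)): [1, 3, 5, 2, 8, 4, 9, 7, 6, 0]
After 3 (reverse(1, 7)): [1, 7, 9, 4, 8, 2, 5, 3, 6, 0]
After 4 (reverse(6, 7)): [1, 7, 9, 4, 8, 2, 3, 5, 6, 0]
After 5 (reverse(6, 8)): [1, 7, 9, 4, 8, 2, 6, 5, 3, 0]
After 6 (swap(0, 3)): [4, 7, 9, 1, 8, 2, 6, 5, 3, 0]
After 7 (reverse(7, 9)): [4, 7, 9, 1, 8, 2, 6, 0, 3, 5]
After 8 (swap(3, 8)): [4, 7, 9, 3, 8, 2, 6, 0, 1, 5]
After 9 (reverse(4, 5)): [4, 7, 9, 3, 2, 8, 6, 0, 1, 5]
After 10 (swap(7, 3)): [4, 7, 9, 0, 2, 8, 6, 3, 1, 5]
After 11 (swap(3, 4)): [4, 7, 9, 2, 0, 8, 6, 3, 1, 5]
After 12 (reverse(0, 2)): [9, 7, 4, 2, 0, 8, 6, 3, 1, 5]
After 13 (rotate_left(1, 6, k=5)): [9, 6, 7, 4, 2, 0, 8, 3, 1, 5]
After 14 (reverse(1, 9)): [9, 5, 1, 3, 8, 0, 2, 4, 7, 6]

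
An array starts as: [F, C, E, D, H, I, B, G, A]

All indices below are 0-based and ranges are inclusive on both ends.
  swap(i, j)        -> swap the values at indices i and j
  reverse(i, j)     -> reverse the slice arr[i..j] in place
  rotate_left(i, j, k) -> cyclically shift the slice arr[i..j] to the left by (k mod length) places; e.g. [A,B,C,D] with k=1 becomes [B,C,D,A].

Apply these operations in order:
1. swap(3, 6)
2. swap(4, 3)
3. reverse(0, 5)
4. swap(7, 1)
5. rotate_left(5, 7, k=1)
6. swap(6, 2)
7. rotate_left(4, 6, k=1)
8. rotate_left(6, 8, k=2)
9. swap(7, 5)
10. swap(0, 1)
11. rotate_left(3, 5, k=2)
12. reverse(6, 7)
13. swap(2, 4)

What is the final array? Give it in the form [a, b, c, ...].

Answer: [G, I, E, C, B, D, H, A, F]

Derivation:
After 1 (swap(3, 6)): [F, C, E, B, H, I, D, G, A]
After 2 (swap(4, 3)): [F, C, E, H, B, I, D, G, A]
After 3 (reverse(0, 5)): [I, B, H, E, C, F, D, G, A]
After 4 (swap(7, 1)): [I, G, H, E, C, F, D, B, A]
After 5 (rotate_left(5, 7, k=1)): [I, G, H, E, C, D, B, F, A]
After 6 (swap(6, 2)): [I, G, B, E, C, D, H, F, A]
After 7 (rotate_left(4, 6, k=1)): [I, G, B, E, D, H, C, F, A]
After 8 (rotate_left(6, 8, k=2)): [I, G, B, E, D, H, A, C, F]
After 9 (swap(7, 5)): [I, G, B, E, D, C, A, H, F]
After 10 (swap(0, 1)): [G, I, B, E, D, C, A, H, F]
After 11 (rotate_left(3, 5, k=2)): [G, I, B, C, E, D, A, H, F]
After 12 (reverse(6, 7)): [G, I, B, C, E, D, H, A, F]
After 13 (swap(2, 4)): [G, I, E, C, B, D, H, A, F]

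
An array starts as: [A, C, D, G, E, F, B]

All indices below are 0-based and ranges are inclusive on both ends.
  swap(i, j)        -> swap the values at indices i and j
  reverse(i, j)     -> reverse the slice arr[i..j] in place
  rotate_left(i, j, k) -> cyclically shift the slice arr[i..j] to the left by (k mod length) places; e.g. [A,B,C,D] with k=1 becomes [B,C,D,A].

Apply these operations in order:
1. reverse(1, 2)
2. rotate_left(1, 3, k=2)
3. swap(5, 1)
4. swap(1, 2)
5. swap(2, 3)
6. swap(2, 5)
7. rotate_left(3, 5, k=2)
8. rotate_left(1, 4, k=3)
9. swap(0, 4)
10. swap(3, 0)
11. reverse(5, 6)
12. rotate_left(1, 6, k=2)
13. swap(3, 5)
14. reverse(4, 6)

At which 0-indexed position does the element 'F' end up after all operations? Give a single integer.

Answer: 3

Derivation:
After 1 (reverse(1, 2)): [A, D, C, G, E, F, B]
After 2 (rotate_left(1, 3, k=2)): [A, G, D, C, E, F, B]
After 3 (swap(5, 1)): [A, F, D, C, E, G, B]
After 4 (swap(1, 2)): [A, D, F, C, E, G, B]
After 5 (swap(2, 3)): [A, D, C, F, E, G, B]
After 6 (swap(2, 5)): [A, D, G, F, E, C, B]
After 7 (rotate_left(3, 5, k=2)): [A, D, G, C, F, E, B]
After 8 (rotate_left(1, 4, k=3)): [A, F, D, G, C, E, B]
After 9 (swap(0, 4)): [C, F, D, G, A, E, B]
After 10 (swap(3, 0)): [G, F, D, C, A, E, B]
After 11 (reverse(5, 6)): [G, F, D, C, A, B, E]
After 12 (rotate_left(1, 6, k=2)): [G, C, A, B, E, F, D]
After 13 (swap(3, 5)): [G, C, A, F, E, B, D]
After 14 (reverse(4, 6)): [G, C, A, F, D, B, E]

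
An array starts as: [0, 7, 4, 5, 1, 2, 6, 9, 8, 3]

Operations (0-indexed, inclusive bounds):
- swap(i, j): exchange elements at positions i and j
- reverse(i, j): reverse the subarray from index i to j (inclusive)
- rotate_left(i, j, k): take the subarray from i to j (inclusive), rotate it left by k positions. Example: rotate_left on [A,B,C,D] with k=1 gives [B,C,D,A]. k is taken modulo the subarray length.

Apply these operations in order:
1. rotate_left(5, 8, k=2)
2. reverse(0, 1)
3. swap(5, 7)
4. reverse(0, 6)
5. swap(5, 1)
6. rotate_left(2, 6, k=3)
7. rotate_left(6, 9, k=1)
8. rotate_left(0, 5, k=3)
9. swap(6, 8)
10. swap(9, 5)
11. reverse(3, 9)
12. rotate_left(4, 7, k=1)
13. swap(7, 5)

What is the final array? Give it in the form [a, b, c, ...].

Answer: [7, 1, 5, 2, 6, 9, 4, 3, 0, 8]

Derivation:
After 1 (rotate_left(5, 8, k=2)): [0, 7, 4, 5, 1, 9, 8, 2, 6, 3]
After 2 (reverse(0, 1)): [7, 0, 4, 5, 1, 9, 8, 2, 6, 3]
After 3 (swap(5, 7)): [7, 0, 4, 5, 1, 2, 8, 9, 6, 3]
After 4 (reverse(0, 6)): [8, 2, 1, 5, 4, 0, 7, 9, 6, 3]
After 5 (swap(5, 1)): [8, 0, 1, 5, 4, 2, 7, 9, 6, 3]
After 6 (rotate_left(2, 6, k=3)): [8, 0, 2, 7, 1, 5, 4, 9, 6, 3]
After 7 (rotate_left(6, 9, k=1)): [8, 0, 2, 7, 1, 5, 9, 6, 3, 4]
After 8 (rotate_left(0, 5, k=3)): [7, 1, 5, 8, 0, 2, 9, 6, 3, 4]
After 9 (swap(6, 8)): [7, 1, 5, 8, 0, 2, 3, 6, 9, 4]
After 10 (swap(9, 5)): [7, 1, 5, 8, 0, 4, 3, 6, 9, 2]
After 11 (reverse(3, 9)): [7, 1, 5, 2, 9, 6, 3, 4, 0, 8]
After 12 (rotate_left(4, 7, k=1)): [7, 1, 5, 2, 6, 3, 4, 9, 0, 8]
After 13 (swap(7, 5)): [7, 1, 5, 2, 6, 9, 4, 3, 0, 8]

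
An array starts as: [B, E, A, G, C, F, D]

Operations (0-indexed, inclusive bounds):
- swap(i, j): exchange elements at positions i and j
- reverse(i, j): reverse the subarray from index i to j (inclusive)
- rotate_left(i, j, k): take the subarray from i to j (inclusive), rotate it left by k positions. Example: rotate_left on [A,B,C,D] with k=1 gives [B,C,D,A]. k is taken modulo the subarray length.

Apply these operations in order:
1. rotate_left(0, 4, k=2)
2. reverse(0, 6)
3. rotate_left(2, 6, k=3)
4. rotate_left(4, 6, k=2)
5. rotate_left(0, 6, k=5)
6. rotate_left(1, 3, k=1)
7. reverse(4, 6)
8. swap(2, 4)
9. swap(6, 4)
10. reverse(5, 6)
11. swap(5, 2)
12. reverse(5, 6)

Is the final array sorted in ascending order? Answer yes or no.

After 1 (rotate_left(0, 4, k=2)): [A, G, C, B, E, F, D]
After 2 (reverse(0, 6)): [D, F, E, B, C, G, A]
After 3 (rotate_left(2, 6, k=3)): [D, F, G, A, E, B, C]
After 4 (rotate_left(4, 6, k=2)): [D, F, G, A, C, E, B]
After 5 (rotate_left(0, 6, k=5)): [E, B, D, F, G, A, C]
After 6 (rotate_left(1, 3, k=1)): [E, D, F, B, G, A, C]
After 7 (reverse(4, 6)): [E, D, F, B, C, A, G]
After 8 (swap(2, 4)): [E, D, C, B, F, A, G]
After 9 (swap(6, 4)): [E, D, C, B, G, A, F]
After 10 (reverse(5, 6)): [E, D, C, B, G, F, A]
After 11 (swap(5, 2)): [E, D, F, B, G, C, A]
After 12 (reverse(5, 6)): [E, D, F, B, G, A, C]

Answer: no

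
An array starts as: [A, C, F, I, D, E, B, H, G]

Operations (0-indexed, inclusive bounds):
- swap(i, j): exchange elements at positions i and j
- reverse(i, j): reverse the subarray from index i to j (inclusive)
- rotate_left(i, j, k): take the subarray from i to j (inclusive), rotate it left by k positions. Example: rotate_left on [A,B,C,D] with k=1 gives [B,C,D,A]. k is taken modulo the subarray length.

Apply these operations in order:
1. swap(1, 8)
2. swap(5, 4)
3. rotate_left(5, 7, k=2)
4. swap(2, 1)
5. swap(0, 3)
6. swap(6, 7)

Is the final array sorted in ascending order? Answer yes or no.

After 1 (swap(1, 8)): [A, G, F, I, D, E, B, H, C]
After 2 (swap(5, 4)): [A, G, F, I, E, D, B, H, C]
After 3 (rotate_left(5, 7, k=2)): [A, G, F, I, E, H, D, B, C]
After 4 (swap(2, 1)): [A, F, G, I, E, H, D, B, C]
After 5 (swap(0, 3)): [I, F, G, A, E, H, D, B, C]
After 6 (swap(6, 7)): [I, F, G, A, E, H, B, D, C]

Answer: no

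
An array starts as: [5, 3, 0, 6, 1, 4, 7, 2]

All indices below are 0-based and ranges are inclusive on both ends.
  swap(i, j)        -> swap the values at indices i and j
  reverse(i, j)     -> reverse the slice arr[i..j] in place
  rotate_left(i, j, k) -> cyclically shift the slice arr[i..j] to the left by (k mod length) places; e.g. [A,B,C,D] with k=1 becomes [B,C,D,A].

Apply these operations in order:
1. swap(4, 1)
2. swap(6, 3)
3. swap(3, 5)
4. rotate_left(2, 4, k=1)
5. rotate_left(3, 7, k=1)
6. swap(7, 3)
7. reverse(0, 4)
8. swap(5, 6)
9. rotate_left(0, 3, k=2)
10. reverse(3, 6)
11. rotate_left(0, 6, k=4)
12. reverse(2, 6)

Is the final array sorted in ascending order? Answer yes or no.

Answer: no

Derivation:
After 1 (swap(4, 1)): [5, 1, 0, 6, 3, 4, 7, 2]
After 2 (swap(6, 3)): [5, 1, 0, 7, 3, 4, 6, 2]
After 3 (swap(3, 5)): [5, 1, 0, 4, 3, 7, 6, 2]
After 4 (rotate_left(2, 4, k=1)): [5, 1, 4, 3, 0, 7, 6, 2]
After 5 (rotate_left(3, 7, k=1)): [5, 1, 4, 0, 7, 6, 2, 3]
After 6 (swap(7, 3)): [5, 1, 4, 3, 7, 6, 2, 0]
After 7 (reverse(0, 4)): [7, 3, 4, 1, 5, 6, 2, 0]
After 8 (swap(5, 6)): [7, 3, 4, 1, 5, 2, 6, 0]
After 9 (rotate_left(0, 3, k=2)): [4, 1, 7, 3, 5, 2, 6, 0]
After 10 (reverse(3, 6)): [4, 1, 7, 6, 2, 5, 3, 0]
After 11 (rotate_left(0, 6, k=4)): [2, 5, 3, 4, 1, 7, 6, 0]
After 12 (reverse(2, 6)): [2, 5, 6, 7, 1, 4, 3, 0]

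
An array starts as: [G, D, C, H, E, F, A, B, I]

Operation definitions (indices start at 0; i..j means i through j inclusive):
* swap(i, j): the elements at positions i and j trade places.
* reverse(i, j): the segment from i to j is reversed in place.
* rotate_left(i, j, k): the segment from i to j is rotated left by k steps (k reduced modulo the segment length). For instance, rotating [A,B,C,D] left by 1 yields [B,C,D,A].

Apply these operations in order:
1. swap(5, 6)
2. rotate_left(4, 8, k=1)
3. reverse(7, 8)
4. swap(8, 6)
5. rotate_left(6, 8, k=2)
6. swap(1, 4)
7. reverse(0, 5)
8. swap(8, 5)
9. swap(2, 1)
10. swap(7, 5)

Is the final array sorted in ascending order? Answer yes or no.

After 1 (swap(5, 6)): [G, D, C, H, E, A, F, B, I]
After 2 (rotate_left(4, 8, k=1)): [G, D, C, H, A, F, B, I, E]
After 3 (reverse(7, 8)): [G, D, C, H, A, F, B, E, I]
After 4 (swap(8, 6)): [G, D, C, H, A, F, I, E, B]
After 5 (rotate_left(6, 8, k=2)): [G, D, C, H, A, F, B, I, E]
After 6 (swap(1, 4)): [G, A, C, H, D, F, B, I, E]
After 7 (reverse(0, 5)): [F, D, H, C, A, G, B, I, E]
After 8 (swap(8, 5)): [F, D, H, C, A, E, B, I, G]
After 9 (swap(2, 1)): [F, H, D, C, A, E, B, I, G]
After 10 (swap(7, 5)): [F, H, D, C, A, I, B, E, G]

Answer: no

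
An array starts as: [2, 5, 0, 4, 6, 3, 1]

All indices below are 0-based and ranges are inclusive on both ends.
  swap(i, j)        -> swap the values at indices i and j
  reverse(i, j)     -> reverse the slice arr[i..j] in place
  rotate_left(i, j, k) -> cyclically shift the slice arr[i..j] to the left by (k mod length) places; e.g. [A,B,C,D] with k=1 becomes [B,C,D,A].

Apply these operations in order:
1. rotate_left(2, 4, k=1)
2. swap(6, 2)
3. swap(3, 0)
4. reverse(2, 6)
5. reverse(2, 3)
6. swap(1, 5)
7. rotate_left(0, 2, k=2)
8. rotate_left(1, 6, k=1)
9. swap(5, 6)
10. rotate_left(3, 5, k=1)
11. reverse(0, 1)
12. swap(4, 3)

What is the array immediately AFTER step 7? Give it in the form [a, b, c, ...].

After 1 (rotate_left(2, 4, k=1)): [2, 5, 4, 6, 0, 3, 1]
After 2 (swap(6, 2)): [2, 5, 1, 6, 0, 3, 4]
After 3 (swap(3, 0)): [6, 5, 1, 2, 0, 3, 4]
After 4 (reverse(2, 6)): [6, 5, 4, 3, 0, 2, 1]
After 5 (reverse(2, 3)): [6, 5, 3, 4, 0, 2, 1]
After 6 (swap(1, 5)): [6, 2, 3, 4, 0, 5, 1]
After 7 (rotate_left(0, 2, k=2)): [3, 6, 2, 4, 0, 5, 1]

Answer: [3, 6, 2, 4, 0, 5, 1]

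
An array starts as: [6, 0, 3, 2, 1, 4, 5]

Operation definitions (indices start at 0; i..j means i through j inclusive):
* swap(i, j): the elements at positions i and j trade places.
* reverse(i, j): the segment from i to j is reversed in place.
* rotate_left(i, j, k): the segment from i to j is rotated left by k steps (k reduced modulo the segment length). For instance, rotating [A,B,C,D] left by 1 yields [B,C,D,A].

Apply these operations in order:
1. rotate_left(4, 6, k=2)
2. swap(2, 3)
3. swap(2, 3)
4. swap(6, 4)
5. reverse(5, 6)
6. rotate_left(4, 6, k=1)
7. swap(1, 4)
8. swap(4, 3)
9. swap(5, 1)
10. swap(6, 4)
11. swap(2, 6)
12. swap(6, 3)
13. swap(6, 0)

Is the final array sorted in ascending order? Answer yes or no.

After 1 (rotate_left(4, 6, k=2)): [6, 0, 3, 2, 5, 1, 4]
After 2 (swap(2, 3)): [6, 0, 2, 3, 5, 1, 4]
After 3 (swap(2, 3)): [6, 0, 3, 2, 5, 1, 4]
After 4 (swap(6, 4)): [6, 0, 3, 2, 4, 1, 5]
After 5 (reverse(5, 6)): [6, 0, 3, 2, 4, 5, 1]
After 6 (rotate_left(4, 6, k=1)): [6, 0, 3, 2, 5, 1, 4]
After 7 (swap(1, 4)): [6, 5, 3, 2, 0, 1, 4]
After 8 (swap(4, 3)): [6, 5, 3, 0, 2, 1, 4]
After 9 (swap(5, 1)): [6, 1, 3, 0, 2, 5, 4]
After 10 (swap(6, 4)): [6, 1, 3, 0, 4, 5, 2]
After 11 (swap(2, 6)): [6, 1, 2, 0, 4, 5, 3]
After 12 (swap(6, 3)): [6, 1, 2, 3, 4, 5, 0]
After 13 (swap(6, 0)): [0, 1, 2, 3, 4, 5, 6]

Answer: yes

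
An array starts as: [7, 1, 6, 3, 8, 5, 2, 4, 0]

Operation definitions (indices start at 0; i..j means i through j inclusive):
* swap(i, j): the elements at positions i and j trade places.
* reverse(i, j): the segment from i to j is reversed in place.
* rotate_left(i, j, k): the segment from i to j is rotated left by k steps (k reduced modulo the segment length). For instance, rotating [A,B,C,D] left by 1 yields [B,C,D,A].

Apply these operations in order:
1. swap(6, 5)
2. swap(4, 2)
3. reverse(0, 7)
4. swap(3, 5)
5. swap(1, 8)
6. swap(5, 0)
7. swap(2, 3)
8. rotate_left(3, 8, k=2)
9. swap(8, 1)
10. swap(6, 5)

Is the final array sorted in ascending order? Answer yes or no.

After 1 (swap(6, 5)): [7, 1, 6, 3, 8, 2, 5, 4, 0]
After 2 (swap(4, 2)): [7, 1, 8, 3, 6, 2, 5, 4, 0]
After 3 (reverse(0, 7)): [4, 5, 2, 6, 3, 8, 1, 7, 0]
After 4 (swap(3, 5)): [4, 5, 2, 8, 3, 6, 1, 7, 0]
After 5 (swap(1, 8)): [4, 0, 2, 8, 3, 6, 1, 7, 5]
After 6 (swap(5, 0)): [6, 0, 2, 8, 3, 4, 1, 7, 5]
After 7 (swap(2, 3)): [6, 0, 8, 2, 3, 4, 1, 7, 5]
After 8 (rotate_left(3, 8, k=2)): [6, 0, 8, 4, 1, 7, 5, 2, 3]
After 9 (swap(8, 1)): [6, 3, 8, 4, 1, 7, 5, 2, 0]
After 10 (swap(6, 5)): [6, 3, 8, 4, 1, 5, 7, 2, 0]

Answer: no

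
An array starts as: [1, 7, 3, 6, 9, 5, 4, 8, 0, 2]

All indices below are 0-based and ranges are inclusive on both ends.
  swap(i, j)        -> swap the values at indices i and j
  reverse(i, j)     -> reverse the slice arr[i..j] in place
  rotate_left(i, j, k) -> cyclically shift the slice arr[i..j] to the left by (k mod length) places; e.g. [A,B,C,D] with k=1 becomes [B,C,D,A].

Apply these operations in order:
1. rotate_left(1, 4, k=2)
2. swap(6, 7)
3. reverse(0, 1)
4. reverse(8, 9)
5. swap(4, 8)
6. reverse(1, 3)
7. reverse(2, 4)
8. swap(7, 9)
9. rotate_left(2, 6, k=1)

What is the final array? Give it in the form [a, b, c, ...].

Answer: [6, 7, 1, 9, 5, 8, 2, 0, 3, 4]

Derivation:
After 1 (rotate_left(1, 4, k=2)): [1, 6, 9, 7, 3, 5, 4, 8, 0, 2]
After 2 (swap(6, 7)): [1, 6, 9, 7, 3, 5, 8, 4, 0, 2]
After 3 (reverse(0, 1)): [6, 1, 9, 7, 3, 5, 8, 4, 0, 2]
After 4 (reverse(8, 9)): [6, 1, 9, 7, 3, 5, 8, 4, 2, 0]
After 5 (swap(4, 8)): [6, 1, 9, 7, 2, 5, 8, 4, 3, 0]
After 6 (reverse(1, 3)): [6, 7, 9, 1, 2, 5, 8, 4, 3, 0]
After 7 (reverse(2, 4)): [6, 7, 2, 1, 9, 5, 8, 4, 3, 0]
After 8 (swap(7, 9)): [6, 7, 2, 1, 9, 5, 8, 0, 3, 4]
After 9 (rotate_left(2, 6, k=1)): [6, 7, 1, 9, 5, 8, 2, 0, 3, 4]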